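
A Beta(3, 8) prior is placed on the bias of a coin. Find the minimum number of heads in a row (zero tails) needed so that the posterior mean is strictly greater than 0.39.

After k heads and 0 tails the posterior is Beta(3+k, 8), with mean (3+k)/(3+8+k).
Set (3+k)/(11+k) > 0.39 and solve: k > (0.39·11 − 3)/(1 − 0.39) = 2.115.
The smallest integer exceeding 2.115 is 3.

k = 3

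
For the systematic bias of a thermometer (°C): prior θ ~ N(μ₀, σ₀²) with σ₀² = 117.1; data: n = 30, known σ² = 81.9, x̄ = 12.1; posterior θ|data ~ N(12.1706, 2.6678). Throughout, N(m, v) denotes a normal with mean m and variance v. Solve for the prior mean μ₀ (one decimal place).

μ₀ = 15.2

The posterior mean is a precision-weighted average: μ_n = (τ₀μ₀ + τ_data·x̄)/(τ₀+τ_data), with τ₀=1/σ₀² and τ_data=n/σ².
Here τ₀ = 1/117.1 = 0.008540 and τ_data = 30/81.9 = 0.366300, so τ_n = 0.374840.
Rearranging for μ₀: μ₀ = (μ_n·τ_n − τ_data·x̄)/τ₀ = (12.1706·0.374840 − 0.366300·12.1) / 0.008540 = 0.129798/0.008540 ≈ 15.2.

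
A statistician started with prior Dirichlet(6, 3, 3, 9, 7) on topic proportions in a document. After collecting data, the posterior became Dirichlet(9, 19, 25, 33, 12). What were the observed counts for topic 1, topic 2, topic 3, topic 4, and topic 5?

counts (3, 16, 22, 24, 5)

For a Dirichlet(α) prior with multinomial counts c, the posterior is Dirichlet(α + c) componentwise.
Counts are posterior − prior componentwise: 9−6=3, 19−3=16, 25−3=22, 33−9=24, 12−7=5.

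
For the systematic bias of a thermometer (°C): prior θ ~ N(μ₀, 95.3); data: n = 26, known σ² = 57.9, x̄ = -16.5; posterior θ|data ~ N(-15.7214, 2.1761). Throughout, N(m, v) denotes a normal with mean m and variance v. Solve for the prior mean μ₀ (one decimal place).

μ₀ = 17.6

The posterior mean is a precision-weighted average: μ_n = (τ₀μ₀ + τ_data·x̄)/(τ₀+τ_data), with τ₀=1/σ₀² and τ_data=n/σ².
Here τ₀ = 1/95.3 = 0.010493 and τ_data = 26/57.9 = 0.449050, so τ_n = 0.459543.
Rearranging for μ₀: μ₀ = (μ_n·τ_n − τ_data·x̄)/τ₀ = (-15.7214·0.459543 − 0.449050·-16.5) / 0.010493 = 0.184666/0.010493 ≈ 17.6.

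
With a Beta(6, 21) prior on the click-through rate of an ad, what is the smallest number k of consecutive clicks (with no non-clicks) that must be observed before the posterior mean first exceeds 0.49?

After k clicks and 0 non-clicks the posterior is Beta(6+k, 21), with mean (6+k)/(6+21+k).
Set (6+k)/(27+k) > 0.49 and solve: k > (0.49·27 − 6)/(1 − 0.49) = 14.176.
The smallest integer exceeding 14.176 is 15, and checking k=15: (21)/(42) = 0.5000 > 0.49.

k = 15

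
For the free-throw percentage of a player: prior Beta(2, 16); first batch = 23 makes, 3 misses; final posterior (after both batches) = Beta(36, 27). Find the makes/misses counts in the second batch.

Because Beta–binomial updating is additive in the counts, the combined data contributed (α_post−α_prior, β_post−β_prior) successes and failures.
Total across both batches: 36−2=34 makes, 27−16=11 misses.
Subtract the first batch: 34−23=11 makes and 11−3=8 misses.

11 makes and 8 misses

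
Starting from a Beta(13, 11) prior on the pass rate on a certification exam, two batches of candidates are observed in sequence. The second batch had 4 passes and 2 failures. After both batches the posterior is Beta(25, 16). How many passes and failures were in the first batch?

Because Beta–binomial updating is additive in the counts, the combined data contributed (α_post−α_prior, β_post−β_prior) successes and failures.
Total across both batches: 25−13=12 passes, 16−11=5 failures.
Subtract the second batch: 12−4=8 passes and 5−2=3 failures.

8 passes and 3 failures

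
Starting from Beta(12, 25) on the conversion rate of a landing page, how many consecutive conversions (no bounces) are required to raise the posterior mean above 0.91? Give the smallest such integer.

After k conversions and 0 bounces the posterior is Beta(12+k, 25), with mean (12+k)/(12+25+k).
Set (12+k)/(37+k) > 0.91 and solve: k > (0.91·37 − 12)/(1 − 0.91) = 240.778.
The smallest integer exceeding 240.778 is 241, and checking k=241: (253)/(278) = 0.9101 > 0.91.

k = 241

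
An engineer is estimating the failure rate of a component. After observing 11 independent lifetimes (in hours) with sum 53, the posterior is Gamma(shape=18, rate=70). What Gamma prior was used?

Gamma(shape=7, rate=17)

For an exponential likelihood with a Gamma(α, β) prior on the rate, n observations with total T give posterior Gamma(α+n, β+T).
So α = 18 − 11 = 7 and β = 70 − 53 = 17.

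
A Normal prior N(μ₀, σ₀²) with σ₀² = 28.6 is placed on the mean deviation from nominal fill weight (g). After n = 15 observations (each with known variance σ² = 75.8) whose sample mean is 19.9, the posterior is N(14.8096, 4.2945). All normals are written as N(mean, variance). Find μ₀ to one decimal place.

μ₀ = -14.0

The posterior mean is a precision-weighted average: μ_n = (τ₀μ₀ + τ_data·x̄)/(τ₀+τ_data), with τ₀=1/σ₀² and τ_data=n/σ².
Here τ₀ = 1/28.6 = 0.034965 and τ_data = 15/75.8 = 0.197889, so τ_n = 0.232854.
Rearranging for μ₀: μ₀ = (μ_n·τ_n − τ_data·x̄)/τ₀ = (14.8096·0.232854 − 0.197889·19.9) / 0.034965 = -0.489517/0.034965 ≈ -14.0.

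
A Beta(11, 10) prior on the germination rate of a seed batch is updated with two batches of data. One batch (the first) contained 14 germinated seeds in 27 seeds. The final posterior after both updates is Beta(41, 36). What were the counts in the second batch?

16 germinated seeds and 13 non-germinating seeds

Sequential conjugate updates are equivalent to a single update on the pooled data, so total successes = posterior α − prior α and total failures = posterior β − prior β.
Total across both batches: 41−11=30 germinated seeds, 36−10=26 non-germinating seeds.
Subtract the first batch: 30−14=16 germinated seeds and 26−13=13 non-germinating seeds.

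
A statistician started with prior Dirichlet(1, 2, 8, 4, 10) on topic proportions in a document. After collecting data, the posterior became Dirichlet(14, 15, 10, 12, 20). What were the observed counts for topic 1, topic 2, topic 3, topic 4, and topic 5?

counts (13, 13, 2, 8, 10)

For a Dirichlet(α) prior with multinomial counts c, the posterior is Dirichlet(α + c) componentwise.
Counts are posterior − prior componentwise: 14−1=13, 15−2=13, 10−8=2, 12−4=8, 20−10=10.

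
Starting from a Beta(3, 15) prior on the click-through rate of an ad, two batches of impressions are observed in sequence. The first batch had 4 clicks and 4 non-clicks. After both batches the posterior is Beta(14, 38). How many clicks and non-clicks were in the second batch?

7 clicks and 19 non-clicks

Because Beta–binomial updating is additive in the counts, the combined data contributed (α_post−α_prior, β_post−β_prior) successes and failures.
Total across both batches: 14−3=11 clicks, 38−15=23 non-clicks.
Subtract the first batch: 11−4=7 clicks and 23−4=19 non-clicks.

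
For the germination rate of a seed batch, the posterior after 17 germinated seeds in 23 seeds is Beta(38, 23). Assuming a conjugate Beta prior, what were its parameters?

Beta is conjugate to the binomial likelihood: posterior = Beta(a+s, b+f).
Subtract the data counts: 38−17=21, 23−6=17.

Beta(21, 17)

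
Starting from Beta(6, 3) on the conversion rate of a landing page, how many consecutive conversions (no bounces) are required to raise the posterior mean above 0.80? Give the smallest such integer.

k = 7

After k conversions and 0 bounces the posterior is Beta(6+k, 3), with mean (6+k)/(6+3+k).
Set (6+k)/(9+k) > 0.80 and solve: k > (0.80·9 − 6)/(1 − 0.80) = 6.000.
The smallest integer exceeding 6.000 is 7, and checking k=7: (13)/(16) = 0.8125 > 0.80.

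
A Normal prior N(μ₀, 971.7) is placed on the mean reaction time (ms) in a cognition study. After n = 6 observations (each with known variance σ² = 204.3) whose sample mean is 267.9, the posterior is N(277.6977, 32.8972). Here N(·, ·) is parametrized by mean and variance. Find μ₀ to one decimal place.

With known observation variance, the Normal–Normal posterior has precision τ_n = τ₀ + n/σ² and mean μ_n = (τ₀μ₀ + (n/σ²)x̄)/τ_n.
Here τ₀ = 1/971.7 = 0.001029 and τ_data = 6/204.3 = 0.029369, so τ_n = 0.030398.
Rearranging for μ₀: μ₀ = (μ_n·τ_n − τ_data·x̄)/τ₀ = (277.6977·0.030398 − 0.029369·267.9) / 0.001029 = 0.573500/0.001029 ≈ 557.3.

μ₀ = 557.3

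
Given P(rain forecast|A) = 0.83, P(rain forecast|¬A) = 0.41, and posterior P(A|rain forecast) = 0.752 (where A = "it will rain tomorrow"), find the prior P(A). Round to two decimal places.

Bayes' rule in odds form gives O(A|E) = O(A)·[P(E|A)/P(E|¬A)], hence O(A) = O(A|E)/LR.
Posterior odds = 0.752/(1−0.752) = 3.0323. LR = 0.83/0.41 = 2.0244.
Prior odds = 3.0323/2.0244 = 1.4979, so P(A) = 1.4979/(1+1.4979) ≈ 0.60.

P(A) = 0.60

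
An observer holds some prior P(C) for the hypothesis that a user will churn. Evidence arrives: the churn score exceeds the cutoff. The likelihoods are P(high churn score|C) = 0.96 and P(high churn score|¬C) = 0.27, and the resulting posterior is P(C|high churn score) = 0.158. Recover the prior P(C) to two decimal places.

In odds form, posterior odds = prior odds × likelihood ratio, so prior odds = posterior odds ÷ LR.
Posterior odds = 0.158/(1−0.158) = 0.1876. LR = 0.96/0.27 = 3.5556.
Prior odds = 0.1876/3.5556 = 0.0528, so P(C) = 0.0528/(1+0.0528) ≈ 0.05.

P(C) = 0.05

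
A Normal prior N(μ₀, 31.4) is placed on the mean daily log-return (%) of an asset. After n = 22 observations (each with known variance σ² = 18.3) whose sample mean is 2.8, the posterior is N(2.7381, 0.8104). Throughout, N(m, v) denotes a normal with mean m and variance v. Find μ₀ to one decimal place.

With known observation variance, the Normal–Normal posterior has precision τ_n = τ₀ + n/σ² and mean μ_n = (τ₀μ₀ + (n/σ²)x̄)/τ_n.
Here τ₀ = 1/31.4 = 0.031847 and τ_data = 22/18.3 = 1.202186, so τ_n = 1.234033.
Rearranging for μ₀: μ₀ = (μ_n·τ_n − τ_data·x̄)/τ₀ = (2.7381·1.234033 − 1.202186·2.8) / 0.031847 = 0.012785/0.031847 ≈ 0.4.

μ₀ = 0.4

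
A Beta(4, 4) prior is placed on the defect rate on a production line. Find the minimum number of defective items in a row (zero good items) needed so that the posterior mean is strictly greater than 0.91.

k = 37

After k defective items and 0 good items the posterior is Beta(4+k, 4), with mean (4+k)/(4+4+k).
Set (4+k)/(8+k) > 0.91 and solve: k > (0.91·8 − 4)/(1 − 0.91) = 36.444.
The smallest integer exceeding 36.444 is 37, and checking k=37: (41)/(45) = 0.9111 > 0.91.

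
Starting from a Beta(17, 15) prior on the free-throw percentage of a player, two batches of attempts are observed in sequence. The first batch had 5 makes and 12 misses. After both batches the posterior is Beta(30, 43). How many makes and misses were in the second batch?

Because Beta–binomial updating is additive in the counts, the combined data contributed (α_post−α_prior, β_post−β_prior) successes and failures.
Total across both batches: 30−17=13 makes, 43−15=28 misses.
Subtract the first batch: 13−5=8 makes and 28−12=16 misses.

8 makes and 16 misses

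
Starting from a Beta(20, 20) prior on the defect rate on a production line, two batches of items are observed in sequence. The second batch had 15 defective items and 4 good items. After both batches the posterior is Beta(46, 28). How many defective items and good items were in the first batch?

11 defective items and 4 good items

Because Beta–binomial updating is additive in the counts, the combined data contributed (α_post−α_prior, β_post−β_prior) successes and failures.
Total across both batches: 46−20=26 defective items, 28−20=8 good items.
Subtract the second batch: 26−15=11 defective items and 8−4=4 good items.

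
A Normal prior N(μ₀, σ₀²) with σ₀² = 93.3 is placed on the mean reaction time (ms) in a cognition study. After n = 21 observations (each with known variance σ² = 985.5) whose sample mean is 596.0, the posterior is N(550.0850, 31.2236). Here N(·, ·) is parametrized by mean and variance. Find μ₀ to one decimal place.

The posterior mean is a precision-weighted average: μ_n = (τ₀μ₀ + τ_data·x̄)/(τ₀+τ_data), with τ₀=1/σ₀² and τ_data=n/σ².
Here τ₀ = 1/93.3 = 0.010718 and τ_data = 21/985.5 = 0.021309, so τ_n = 0.032027.
Rearranging for μ₀: μ₀ = (μ_n·τ_n − τ_data·x̄)/τ₀ = (550.0850·0.032027 − 0.021309·596.0) / 0.010718 = 4.917408/0.010718 ≈ 458.8.

μ₀ = 458.8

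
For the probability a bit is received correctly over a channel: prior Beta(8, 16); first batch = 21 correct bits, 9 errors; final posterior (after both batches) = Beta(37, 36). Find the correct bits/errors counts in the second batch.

8 correct bits and 11 errors

Sequential conjugate updates are equivalent to a single update on the pooled data, so total successes = posterior α − prior α and total failures = posterior β − prior β.
Total across both batches: 37−8=29 correct bits, 36−16=20 errors.
Subtract the first batch: 29−21=8 correct bits and 20−9=11 errors.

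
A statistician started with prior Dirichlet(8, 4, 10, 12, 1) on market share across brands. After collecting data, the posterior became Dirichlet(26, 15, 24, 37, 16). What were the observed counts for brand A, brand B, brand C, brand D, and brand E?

counts (18, 11, 14, 25, 15)

For a Dirichlet(α) prior with multinomial counts c, the posterior is Dirichlet(α + c) componentwise.
Counts are posterior − prior componentwise: 26−8=18, 15−4=11, 24−10=14, 37−12=25, 16−1=15.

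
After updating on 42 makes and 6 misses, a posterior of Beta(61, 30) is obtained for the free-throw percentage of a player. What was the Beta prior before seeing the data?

Beta is conjugate to the binomial likelihood: posterior = Beta(a+s, b+f).
So a = 61 − 42 = 19 and b = 30 − 6 = 24.

Beta(19, 24)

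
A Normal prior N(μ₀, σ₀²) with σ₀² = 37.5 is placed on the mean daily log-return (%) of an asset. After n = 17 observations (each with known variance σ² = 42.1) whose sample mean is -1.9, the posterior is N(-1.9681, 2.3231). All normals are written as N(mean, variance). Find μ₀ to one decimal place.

μ₀ = -3.0

With known observation variance, the Normal–Normal posterior has precision τ_n = τ₀ + n/σ² and mean μ_n = (τ₀μ₀ + (n/σ²)x̄)/τ_n.
Here τ₀ = 1/37.5 = 0.026667 and τ_data = 17/42.1 = 0.403800, so τ_n = 0.430467.
Rearranging for μ₀: μ₀ = (μ_n·τ_n − τ_data·x̄)/τ₀ = (-1.9681·0.430467 − 0.403800·-1.9) / 0.026667 = -0.079982/0.026667 ≈ -3.0.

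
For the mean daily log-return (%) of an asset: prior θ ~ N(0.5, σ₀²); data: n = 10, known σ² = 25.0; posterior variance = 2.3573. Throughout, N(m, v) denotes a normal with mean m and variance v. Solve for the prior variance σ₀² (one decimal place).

For the Normal–Normal model with known σ², precisions add: τ_n = τ₀ + n/σ².
So 1/σ₀² = 1/2.3573 − 10/25.0 = 0.424214 − 0.400000 = 0.024214.
Hence σ₀² = 1/0.024214 ≈ 41.3.

σ₀² = 41.3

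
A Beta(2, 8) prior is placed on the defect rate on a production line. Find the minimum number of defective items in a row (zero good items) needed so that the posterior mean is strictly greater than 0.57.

After k defective items and 0 good items the posterior is Beta(2+k, 8), with mean (2+k)/(2+8+k).
Set (2+k)/(10+k) > 0.57 and solve: k > (0.57·10 − 2)/(1 − 0.57) = 8.605.
The smallest integer exceeding 8.605 is 9, and checking k=9: (11)/(19) = 0.5789 > 0.57.

k = 9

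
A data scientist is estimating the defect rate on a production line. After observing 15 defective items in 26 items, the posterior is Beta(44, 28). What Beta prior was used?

Beta(29, 17)

Beta is conjugate to the binomial likelihood: posterior = Beta(a+s, b+f).
Subtract the data counts: 44−15=29, 28−11=17.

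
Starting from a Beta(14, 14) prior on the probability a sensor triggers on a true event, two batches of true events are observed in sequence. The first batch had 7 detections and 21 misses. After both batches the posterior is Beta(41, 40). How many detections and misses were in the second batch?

20 detections and 5 misses

Sequential conjugate updates are equivalent to a single update on the pooled data, so total successes = posterior α − prior α and total failures = posterior β − prior β.
Total across both batches: 41−14=27 detections, 40−14=26 misses.
Subtract the first batch: 27−7=20 detections and 26−21=5 misses.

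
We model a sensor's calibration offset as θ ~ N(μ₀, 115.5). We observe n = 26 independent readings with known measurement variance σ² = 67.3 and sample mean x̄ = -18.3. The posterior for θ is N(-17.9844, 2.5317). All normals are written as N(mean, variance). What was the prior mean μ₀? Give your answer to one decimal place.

μ₀ = -3.9

The posterior mean is a precision-weighted average: μ_n = (τ₀μ₀ + τ_data·x̄)/(τ₀+τ_data), with τ₀=1/σ₀² and τ_data=n/σ².
Here τ₀ = 1/115.5 = 0.008658 and τ_data = 26/67.3 = 0.386330, so τ_n = 0.394988.
Rearranging for μ₀: μ₀ = (μ_n·τ_n − τ_data·x̄)/τ₀ = (-17.9844·0.394988 − 0.386330·-18.3) / 0.008658 = -0.033783/0.008658 ≈ -3.9.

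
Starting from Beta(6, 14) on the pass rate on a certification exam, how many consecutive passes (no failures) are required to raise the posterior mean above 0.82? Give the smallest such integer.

After k passes and 0 failures the posterior is Beta(6+k, 14), with mean (6+k)/(6+14+k).
Set (6+k)/(20+k) > 0.82 and solve: k > (0.82·20 − 6)/(1 − 0.82) = 57.778.
The smallest integer exceeding 57.778 is 58.

k = 58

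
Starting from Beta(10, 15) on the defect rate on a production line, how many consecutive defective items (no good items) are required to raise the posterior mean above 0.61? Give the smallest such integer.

After k defective items and 0 good items the posterior is Beta(10+k, 15), with mean (10+k)/(10+15+k).
Set (10+k)/(25+k) > 0.61 and solve: k > (0.61·25 − 10)/(1 − 0.61) = 13.462.
The smallest integer exceeding 13.462 is 14.

k = 14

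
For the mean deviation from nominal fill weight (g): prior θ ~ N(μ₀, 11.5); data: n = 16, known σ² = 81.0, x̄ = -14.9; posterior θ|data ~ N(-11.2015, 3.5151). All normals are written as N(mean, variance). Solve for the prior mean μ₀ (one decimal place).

μ₀ = -2.8

The posterior mean is a precision-weighted average: μ_n = (τ₀μ₀ + τ_data·x̄)/(τ₀+τ_data), with τ₀=1/σ₀² and τ_data=n/σ².
Here τ₀ = 1/11.5 = 0.086957 and τ_data = 16/81.0 = 0.197531, so τ_n = 0.284488.
Rearranging for μ₀: μ₀ = (μ_n·τ_n − τ_data·x̄)/τ₀ = (-11.2015·0.284488 − 0.197531·-14.9) / 0.086957 = -0.243480/0.086957 ≈ -2.8.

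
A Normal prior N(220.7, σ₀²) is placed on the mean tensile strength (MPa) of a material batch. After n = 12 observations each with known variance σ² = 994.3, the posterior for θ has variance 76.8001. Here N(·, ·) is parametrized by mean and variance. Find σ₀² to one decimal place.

For the Normal–Normal model with known σ², precisions add: τ_n = τ₀ + n/σ².
So 1/σ₀² = 1/76.8001 − 12/994.3 = 0.013021 − 0.012069 = 0.000952.
Hence σ₀² = 1/0.000952 ≈ 1050.4.

σ₀² = 1050.4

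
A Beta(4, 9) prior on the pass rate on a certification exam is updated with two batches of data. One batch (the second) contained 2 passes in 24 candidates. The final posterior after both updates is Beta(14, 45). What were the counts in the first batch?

8 passes and 14 failures

Because Beta–binomial updating is additive in the counts, the combined data contributed (α_post−α_prior, β_post−β_prior) successes and failures.
Total across both batches: 14−4=10 passes, 45−9=36 failures.
Subtract the second batch: 10−2=8 passes and 36−22=14 failures.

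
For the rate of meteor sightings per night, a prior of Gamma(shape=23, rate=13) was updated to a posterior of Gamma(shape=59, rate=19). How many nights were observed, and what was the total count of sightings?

Gamma–Poisson conjugacy: posterior shape = α + Σxᵢ, posterior rate = β + n.
Matching: Σxᵢ = 59 − 23 = 36 and n = 19 − 13 = 6.

n = 6 nights with total 36 sightings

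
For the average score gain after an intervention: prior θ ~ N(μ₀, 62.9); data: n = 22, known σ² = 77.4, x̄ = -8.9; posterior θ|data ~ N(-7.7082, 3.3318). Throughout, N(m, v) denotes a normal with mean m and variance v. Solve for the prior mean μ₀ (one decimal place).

μ₀ = 13.6

With known observation variance, the Normal–Normal posterior has precision τ_n = τ₀ + n/σ² and mean μ_n = (τ₀μ₀ + (n/σ²)x̄)/τ_n.
Here τ₀ = 1/62.9 = 0.015898 and τ_data = 22/77.4 = 0.284238, so τ_n = 0.300136.
Rearranging for μ₀: μ₀ = (μ_n·τ_n − τ_data·x̄)/τ₀ = (-7.7082·0.300136 − 0.284238·-8.9) / 0.015898 = 0.216210/0.015898 ≈ 13.6.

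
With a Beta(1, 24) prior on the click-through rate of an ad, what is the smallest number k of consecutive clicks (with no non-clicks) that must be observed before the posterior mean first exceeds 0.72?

k = 61

After k clicks and 0 non-clicks the posterior is Beta(1+k, 24), with mean (1+k)/(1+24+k).
Set (1+k)/(25+k) > 0.72 and solve: k > (0.72·25 − 1)/(1 − 0.72) = 60.714.
The smallest integer exceeding 60.714 is 61, and checking k=61: (62)/(86) = 0.7209 > 0.72.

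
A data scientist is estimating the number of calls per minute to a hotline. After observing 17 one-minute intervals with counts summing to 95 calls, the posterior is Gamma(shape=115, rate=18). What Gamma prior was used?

Gamma–Poisson conjugacy: posterior shape = α + Σxᵢ, posterior rate = β + n.
So α = 115 − 95 = 20 and β = 18 − 17 = 1.

Gamma(shape=20, rate=1)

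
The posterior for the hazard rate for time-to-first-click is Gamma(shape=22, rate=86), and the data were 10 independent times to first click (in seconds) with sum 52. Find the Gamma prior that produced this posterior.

Gamma(shape=12, rate=34)

Gamma–exponential conjugacy: posterior shape = α + n, posterior rate = β + Σtᵢ.
So α = 22 − 10 = 12 and β = 86 − 52 = 34.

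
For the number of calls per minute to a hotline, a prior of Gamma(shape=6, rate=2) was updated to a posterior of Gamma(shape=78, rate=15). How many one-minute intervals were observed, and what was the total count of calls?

A Gamma(α, β) prior (rate parametrization) on a Poisson rate with n observations summing to S gives posterior Gamma(α+S, β+n).
Matching: Σxᵢ = 78 − 6 = 72 and n = 15 − 2 = 13.

n = 13 one-minute intervals with total 72 calls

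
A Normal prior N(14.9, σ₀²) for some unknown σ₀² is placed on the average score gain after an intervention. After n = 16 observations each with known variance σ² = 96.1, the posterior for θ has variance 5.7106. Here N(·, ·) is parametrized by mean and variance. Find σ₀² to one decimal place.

For the Normal–Normal model with known σ², precisions add: τ_n = τ₀ + n/σ².
So 1/σ₀² = 1/5.7106 − 16/96.1 = 0.175113 − 0.166493 = 0.008620.
Hence σ₀² = 1/0.008620 ≈ 116.0.

σ₀² = 116.0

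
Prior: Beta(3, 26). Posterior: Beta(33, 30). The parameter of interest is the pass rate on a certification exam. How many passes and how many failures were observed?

30 passes and 4 failures

A Beta(α, β) prior with s successes and f failures in binomial data gives a Beta(α+s, β+f) posterior.
So s = 33 − 3 = 30 and f = 30 − 26 = 4.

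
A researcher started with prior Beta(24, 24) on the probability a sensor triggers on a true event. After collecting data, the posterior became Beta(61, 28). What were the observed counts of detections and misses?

A Beta(a, b) prior with s successes and f failures in binomial data gives a Beta(a+s, b+f) posterior.
Match parameters: s=61−24=37, f=28−24=4.

37 detections and 4 misses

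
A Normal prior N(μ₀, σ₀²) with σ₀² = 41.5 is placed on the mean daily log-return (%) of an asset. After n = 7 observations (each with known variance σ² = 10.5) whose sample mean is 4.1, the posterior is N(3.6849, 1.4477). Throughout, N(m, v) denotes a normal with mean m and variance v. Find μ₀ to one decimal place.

The posterior mean is a precision-weighted average: μ_n = (τ₀μ₀ + τ_data·x̄)/(τ₀+τ_data), with τ₀=1/σ₀² and τ_data=n/σ².
Here τ₀ = 1/41.5 = 0.024096 and τ_data = 7/10.5 = 0.666667, so τ_n = 0.690763.
Rearranging for μ₀: μ₀ = (μ_n·τ_n − τ_data·x̄)/τ₀ = (3.6849·0.690763 − 0.666667·4.1) / 0.024096 = -0.187942/0.024096 ≈ -7.8.

μ₀ = -7.8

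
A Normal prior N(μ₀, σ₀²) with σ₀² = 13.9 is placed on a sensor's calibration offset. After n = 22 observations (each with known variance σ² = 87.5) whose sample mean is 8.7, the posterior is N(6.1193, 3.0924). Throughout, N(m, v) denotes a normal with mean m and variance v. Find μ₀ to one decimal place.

μ₀ = -2.9

The posterior mean is a precision-weighted average: μ_n = (τ₀μ₀ + τ_data·x̄)/(τ₀+τ_data), with τ₀=1/σ₀² and τ_data=n/σ².
Here τ₀ = 1/13.9 = 0.071942 and τ_data = 22/87.5 = 0.251429, so τ_n = 0.323371.
Rearranging for μ₀: μ₀ = (μ_n·τ_n − τ_data·x̄)/τ₀ = (6.1193·0.323371 − 0.251429·8.7) / 0.071942 = -0.208628/0.071942 ≈ -2.9.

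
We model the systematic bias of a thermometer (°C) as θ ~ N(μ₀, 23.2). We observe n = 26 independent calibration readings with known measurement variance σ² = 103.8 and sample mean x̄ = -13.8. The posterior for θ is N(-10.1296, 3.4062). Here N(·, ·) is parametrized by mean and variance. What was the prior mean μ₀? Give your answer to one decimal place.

The posterior mean is a precision-weighted average: μ_n = (τ₀μ₀ + τ_data·x̄)/(τ₀+τ_data), with τ₀=1/σ₀² and τ_data=n/σ².
Here τ₀ = 1/23.2 = 0.043103 and τ_data = 26/103.8 = 0.250482, so τ_n = 0.293585.
Rearranging for μ₀: μ₀ = (μ_n·τ_n − τ_data·x̄)/τ₀ = (-10.1296·0.293585 − 0.250482·-13.8) / 0.043103 = 0.482753/0.043103 ≈ 11.2.

μ₀ = 11.2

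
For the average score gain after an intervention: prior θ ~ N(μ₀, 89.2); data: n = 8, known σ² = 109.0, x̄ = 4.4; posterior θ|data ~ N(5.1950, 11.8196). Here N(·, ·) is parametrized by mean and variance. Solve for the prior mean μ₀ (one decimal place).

μ₀ = 10.4

With known observation variance, the Normal–Normal posterior has precision τ_n = τ₀ + n/σ² and mean μ_n = (τ₀μ₀ + (n/σ²)x̄)/τ_n.
Here τ₀ = 1/89.2 = 0.011211 and τ_data = 8/109.0 = 0.073394, so τ_n = 0.084605.
Rearranging for μ₀: μ₀ = (μ_n·τ_n − τ_data·x̄)/τ₀ = (5.1950·0.084605 − 0.073394·4.4) / 0.011211 = 0.116589/0.011211 ≈ 10.4.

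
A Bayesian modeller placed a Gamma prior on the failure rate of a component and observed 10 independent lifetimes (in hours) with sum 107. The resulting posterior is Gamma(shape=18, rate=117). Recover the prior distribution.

For an exponential likelihood with a Gamma(α, β) prior on the rate, n observations with total T give posterior Gamma(α+n, β+T).
So α = 18 − 10 = 8 and β = 117 − 107 = 10.

Gamma(shape=8, rate=10)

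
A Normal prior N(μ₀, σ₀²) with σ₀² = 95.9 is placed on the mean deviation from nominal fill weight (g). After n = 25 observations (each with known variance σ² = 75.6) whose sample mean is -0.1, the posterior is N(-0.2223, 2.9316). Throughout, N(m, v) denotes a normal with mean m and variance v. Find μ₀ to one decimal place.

The posterior mean is a precision-weighted average: μ_n = (τ₀μ₀ + τ_data·x̄)/(τ₀+τ_data), with τ₀=1/σ₀² and τ_data=n/σ².
Here τ₀ = 1/95.9 = 0.010428 and τ_data = 25/75.6 = 0.330688, so τ_n = 0.341116.
Rearranging for μ₀: μ₀ = (μ_n·τ_n − τ_data·x̄)/τ₀ = (-0.2223·0.341116 − 0.330688·-0.1) / 0.010428 = -0.042761/0.010428 ≈ -4.1.

μ₀ = -4.1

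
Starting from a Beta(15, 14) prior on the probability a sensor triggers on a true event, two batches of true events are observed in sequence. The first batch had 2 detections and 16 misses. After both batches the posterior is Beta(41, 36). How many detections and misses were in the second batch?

Because Beta–binomial updating is additive in the counts, the combined data contributed (α_post−α_prior, β_post−β_prior) successes and failures.
Total across both batches: 41−15=26 detections, 36−14=22 misses.
Subtract the first batch: 26−2=24 detections and 22−16=6 misses.

24 detections and 6 misses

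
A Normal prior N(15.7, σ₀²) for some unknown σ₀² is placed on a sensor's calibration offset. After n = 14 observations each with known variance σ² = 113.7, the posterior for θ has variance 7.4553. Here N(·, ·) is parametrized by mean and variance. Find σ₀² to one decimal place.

σ₀² = 90.9

Posterior precision equals prior precision plus data precision: 1/σ_n² = 1/σ₀² + n/σ².
So 1/σ₀² = 1/7.4553 − 14/113.7 = 0.134133 − 0.123131 = 0.011002.
Hence σ₀² = 1/0.011002 ≈ 90.9.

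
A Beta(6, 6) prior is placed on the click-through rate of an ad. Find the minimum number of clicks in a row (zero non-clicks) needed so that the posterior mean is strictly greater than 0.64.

After k clicks and 0 non-clicks the posterior is Beta(6+k, 6), with mean (6+k)/(6+6+k).
Set (6+k)/(12+k) > 0.64 and solve: k > (0.64·12 − 6)/(1 − 0.64) = 4.667.
The smallest integer exceeding 4.667 is 5.

k = 5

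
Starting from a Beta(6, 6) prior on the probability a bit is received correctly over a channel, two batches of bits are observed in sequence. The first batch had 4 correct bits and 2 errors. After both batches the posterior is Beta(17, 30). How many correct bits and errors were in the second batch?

Sequential conjugate updates are equivalent to a single update on the pooled data, so total successes = posterior α − prior α and total failures = posterior β − prior β.
Total across both batches: 17−6=11 correct bits, 30−6=24 errors.
Subtract the first batch: 11−4=7 correct bits and 24−2=22 errors.

7 correct bits and 22 errors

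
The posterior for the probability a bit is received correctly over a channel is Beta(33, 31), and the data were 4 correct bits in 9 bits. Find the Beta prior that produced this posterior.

Beta(29, 26)

A Beta(a, b) prior with s successes and f failures in binomial data gives a Beta(a+s, b+f) posterior.
So a = 33 − 4 = 29 and b = 31 − 5 = 26.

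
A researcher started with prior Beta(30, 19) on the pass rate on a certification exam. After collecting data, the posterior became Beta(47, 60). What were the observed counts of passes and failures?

Beta is conjugate to the binomial likelihood: posterior = Beta(α+s, β+f).
Match parameters: s=47−30=17, f=60−19=41.

17 passes and 41 failures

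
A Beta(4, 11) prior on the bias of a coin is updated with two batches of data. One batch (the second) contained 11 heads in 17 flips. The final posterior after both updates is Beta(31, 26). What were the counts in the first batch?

16 heads and 9 tails

Sequential conjugate updates are equivalent to a single update on the pooled data, so total successes = posterior α − prior α and total failures = posterior β − prior β.
Total across both batches: 31−4=27 heads, 26−11=15 tails.
Subtract the second batch: 27−11=16 heads and 15−6=9 tails.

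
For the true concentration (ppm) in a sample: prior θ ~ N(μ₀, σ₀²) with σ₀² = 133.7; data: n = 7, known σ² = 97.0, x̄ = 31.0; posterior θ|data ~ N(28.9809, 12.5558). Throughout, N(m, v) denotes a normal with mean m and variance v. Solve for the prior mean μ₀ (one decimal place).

μ₀ = 9.5

With known observation variance, the Normal–Normal posterior has precision τ_n = τ₀ + n/σ² and mean μ_n = (τ₀μ₀ + (n/σ²)x̄)/τ_n.
Here τ₀ = 1/133.7 = 0.007479 and τ_data = 7/97.0 = 0.072165, so τ_n = 0.079644.
Rearranging for μ₀: μ₀ = (μ_n·τ_n − τ_data·x̄)/τ₀ = (28.9809·0.079644 − 0.072165·31.0) / 0.007479 = 0.071040/0.007479 ≈ 9.5.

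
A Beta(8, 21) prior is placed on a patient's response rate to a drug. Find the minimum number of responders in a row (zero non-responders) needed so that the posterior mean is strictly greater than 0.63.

After k responders and 0 non-responders the posterior is Beta(8+k, 21), with mean (8+k)/(8+21+k).
Set (8+k)/(29+k) > 0.63 and solve: k > (0.63·29 − 8)/(1 − 0.63) = 27.757.
The smallest integer exceeding 27.757 is 28, and checking k=28: (36)/(57) = 0.6316 > 0.63.

k = 28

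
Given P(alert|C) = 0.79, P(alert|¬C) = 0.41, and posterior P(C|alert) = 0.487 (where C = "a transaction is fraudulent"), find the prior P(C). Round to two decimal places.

P(C) = 0.33

Bayes' rule in odds form gives O(C|E) = O(C)·[P(E|C)/P(E|¬C)], hence O(C) = O(C|E)/LR.
Posterior odds = 0.487/(1−0.487) = 0.9493. LR = 0.79/0.41 = 1.9268.
Prior odds = 0.9493/1.9268 = 0.4927, so P(C) = 0.4927/(1+0.4927) ≈ 0.33.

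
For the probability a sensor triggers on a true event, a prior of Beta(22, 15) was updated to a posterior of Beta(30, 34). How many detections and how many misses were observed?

Under Beta–binomial conjugacy the posterior parameters are (a+s, b+f).
Match parameters: s=30−22=8, f=34−15=19.

8 detections and 19 misses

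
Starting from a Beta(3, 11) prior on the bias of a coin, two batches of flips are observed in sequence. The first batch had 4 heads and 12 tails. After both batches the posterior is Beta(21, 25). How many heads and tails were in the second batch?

14 heads and 2 tails

Because Beta–binomial updating is additive in the counts, the combined data contributed (α_post−α_prior, β_post−β_prior) successes and failures.
Total across both batches: 21−3=18 heads, 25−11=14 tails.
Subtract the first batch: 18−4=14 heads and 14−12=2 tails.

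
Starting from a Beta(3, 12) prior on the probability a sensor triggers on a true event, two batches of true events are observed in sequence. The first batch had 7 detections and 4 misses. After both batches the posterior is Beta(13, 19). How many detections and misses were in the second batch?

3 detections and 3 misses

Because Beta–binomial updating is additive in the counts, the combined data contributed (α_post−α_prior, β_post−β_prior) successes and failures.
Total across both batches: 13−3=10 detections, 19−12=7 misses.
Subtract the first batch: 10−7=3 detections and 7−4=3 misses.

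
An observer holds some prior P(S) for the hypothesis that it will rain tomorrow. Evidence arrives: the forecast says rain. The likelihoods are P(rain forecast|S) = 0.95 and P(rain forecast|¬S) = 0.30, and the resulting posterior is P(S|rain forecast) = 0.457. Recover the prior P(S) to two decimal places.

In odds form, posterior odds = prior odds × likelihood ratio, so prior odds = posterior odds ÷ LR.
Posterior odds = 0.457/(1−0.457) = 0.8416. LR = 0.95/0.30 = 3.1667.
Prior odds = 0.8416/3.1667 = 0.2658, so P(S) = 0.2658/(1+0.2658) ≈ 0.21.

P(S) = 0.21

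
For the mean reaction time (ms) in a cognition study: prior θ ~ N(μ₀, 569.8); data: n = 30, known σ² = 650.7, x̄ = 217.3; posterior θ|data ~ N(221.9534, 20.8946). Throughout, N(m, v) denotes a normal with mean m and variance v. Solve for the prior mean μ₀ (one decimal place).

μ₀ = 344.2

The posterior mean is a precision-weighted average: μ_n = (τ₀μ₀ + τ_data·x̄)/(τ₀+τ_data), with τ₀=1/σ₀² and τ_data=n/σ².
Here τ₀ = 1/569.8 = 0.001755 and τ_data = 30/650.7 = 0.046104, so τ_n = 0.047859.
Rearranging for μ₀: μ₀ = (μ_n·τ_n − τ_data·x̄)/τ₀ = (221.9534·0.047859 − 0.046104·217.3) / 0.001755 = 0.604069/0.001755 ≈ 344.2.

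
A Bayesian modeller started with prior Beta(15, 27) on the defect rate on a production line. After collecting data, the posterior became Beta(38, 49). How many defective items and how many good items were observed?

23 defective items and 22 good items

Beta is conjugate to the binomial likelihood: posterior = Beta(a+s, b+f).
Match parameters: s=38−15=23, f=49−27=22.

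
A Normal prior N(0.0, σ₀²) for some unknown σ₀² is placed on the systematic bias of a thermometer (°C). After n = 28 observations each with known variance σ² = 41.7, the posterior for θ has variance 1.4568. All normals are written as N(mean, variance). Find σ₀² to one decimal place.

For the Normal–Normal model with known σ², precisions add: τ_n = τ₀ + n/σ².
So 1/σ₀² = 1/1.4568 − 28/41.7 = 0.686436 − 0.671463 = 0.014973.
Hence σ₀² = 1/0.014973 ≈ 66.8.

σ₀² = 66.8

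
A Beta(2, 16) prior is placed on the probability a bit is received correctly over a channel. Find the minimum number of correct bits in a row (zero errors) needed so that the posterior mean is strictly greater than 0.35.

k = 7

After k correct bits and 0 errors the posterior is Beta(2+k, 16), with mean (2+k)/(2+16+k).
Set (2+k)/(18+k) > 0.35 and solve: k > (0.35·18 − 2)/(1 − 0.35) = 6.615.
The smallest integer exceeding 6.615 is 7, and checking k=7: (9)/(25) = 0.3600 > 0.35.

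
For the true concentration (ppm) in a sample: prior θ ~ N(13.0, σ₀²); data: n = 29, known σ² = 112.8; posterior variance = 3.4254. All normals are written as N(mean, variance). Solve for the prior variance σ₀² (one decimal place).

σ₀² = 28.7

For the Normal–Normal model with known σ², precisions add: τ_n = τ₀ + n/σ².
So 1/σ₀² = 1/3.4254 − 29/112.8 = 0.291937 − 0.257092 = 0.034845.
Hence σ₀² = 1/0.034845 ≈ 28.7.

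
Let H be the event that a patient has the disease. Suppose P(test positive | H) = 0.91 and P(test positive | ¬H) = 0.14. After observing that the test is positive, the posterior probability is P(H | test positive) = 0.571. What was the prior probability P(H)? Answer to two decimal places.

Bayes' rule in odds form gives O(H|E) = O(H)·[P(E|H)/P(E|¬H)], hence O(H) = O(H|E)/LR.
Posterior odds = 0.571/(1−0.571) = 1.3310. LR = 0.91/0.14 = 6.5000.
Prior odds = 1.3310/6.5000 = 0.2048, so P(H) = 0.2048/(1+0.2048) ≈ 0.17.

P(H) = 0.17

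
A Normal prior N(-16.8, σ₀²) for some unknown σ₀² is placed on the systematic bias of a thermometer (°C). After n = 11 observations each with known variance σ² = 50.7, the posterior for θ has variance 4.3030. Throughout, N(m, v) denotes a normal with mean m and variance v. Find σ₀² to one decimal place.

For the Normal–Normal model with known σ², precisions add: τ_n = τ₀ + n/σ².
So 1/σ₀² = 1/4.3030 − 11/50.7 = 0.232396 − 0.216963 = 0.015433.
Hence σ₀² = 1/0.015433 ≈ 64.8.

σ₀² = 64.8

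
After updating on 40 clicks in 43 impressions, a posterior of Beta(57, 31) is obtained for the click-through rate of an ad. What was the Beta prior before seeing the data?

Beta(17, 28)

Beta is conjugate to the binomial likelihood: posterior = Beta(a+s, b+f).
Subtract the data counts: 57−40=17, 31−3=28.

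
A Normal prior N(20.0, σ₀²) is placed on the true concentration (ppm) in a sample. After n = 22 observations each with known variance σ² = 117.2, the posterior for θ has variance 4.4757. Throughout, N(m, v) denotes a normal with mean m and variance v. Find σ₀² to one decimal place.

Posterior precision equals prior precision plus data precision: 1/σ_n² = 1/σ₀² + n/σ².
So 1/σ₀² = 1/4.4757 − 22/117.2 = 0.223429 − 0.187713 = 0.035716.
Hence σ₀² = 1/0.035716 ≈ 28.0.

σ₀² = 28.0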